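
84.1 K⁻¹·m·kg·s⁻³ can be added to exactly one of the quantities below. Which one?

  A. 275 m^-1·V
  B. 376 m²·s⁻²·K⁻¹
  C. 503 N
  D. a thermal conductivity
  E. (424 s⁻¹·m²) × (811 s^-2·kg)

D.

Reference: kg·m·s⁻³·K⁻¹.
Each option:
  A. V·m⁻¹ = J·C⁻¹·m⁻¹ = kg·m·s⁻³·A⁻¹
  B. m²·s⁻²·K⁻¹
  C. N = kg·m·s⁻²
  D. [thermal conductivity] = kg·m·s⁻³·K⁻¹  ← same
  E. [m²·s⁻¹] · [kg·s⁻²] = kg·m²·s⁻³
Only D. matches kg·m·s⁻³·K⁻¹.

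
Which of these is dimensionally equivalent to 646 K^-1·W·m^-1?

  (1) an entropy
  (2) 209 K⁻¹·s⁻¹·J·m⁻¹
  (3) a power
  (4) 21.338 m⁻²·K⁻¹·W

Reference: W·m⁻¹·K⁻¹ = J·s⁻¹·m⁻¹·K⁻¹ = kg·m·s⁻³·K⁻¹.
Each option:
  (1) [entropy] = kg·m²·s⁻²·K⁻¹
  (2) J·s⁻¹·m⁻¹·K⁻¹ = N·m·s⁻¹·m⁻¹·K⁻¹ = kg·m·s⁻³·K⁻¹  ← same
  (3) [power] = kg·m²·s⁻³
  (4) W·m⁻²·K⁻¹ = J·s⁻¹·m⁻²·K⁻¹ = kg·s⁻³·K⁻¹
Only (2) matches kg·m·s⁻³·K⁻¹.

(2)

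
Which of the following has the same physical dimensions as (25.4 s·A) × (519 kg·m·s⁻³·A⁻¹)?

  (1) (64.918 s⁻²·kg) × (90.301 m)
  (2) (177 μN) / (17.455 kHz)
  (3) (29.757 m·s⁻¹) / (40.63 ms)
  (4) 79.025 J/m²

(1)

Reference: [s·A] · [kg·m·s⁻³·A⁻¹] = kg·m·s⁻².
Each option:
  (1) [kg·s⁻²] · [m] = kg·m·s⁻²  ← same
  (2) [kg·m·s⁻²] / [s⁻¹] = kg·m·s⁻¹
  (3) [m·s⁻¹] / [s] = m·s⁻²
  (4) J·m⁻² = N·m·m⁻² = kg·s⁻²
Only (1) matches kg·m·s⁻².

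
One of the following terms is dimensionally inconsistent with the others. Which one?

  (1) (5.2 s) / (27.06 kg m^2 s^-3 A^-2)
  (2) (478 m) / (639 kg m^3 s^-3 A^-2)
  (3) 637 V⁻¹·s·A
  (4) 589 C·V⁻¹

Dimensions:
  (1) [s] / [kg·m²·s⁻³·A⁻²] = kg⁻¹·m⁻²·s⁴·A²
  (2) [m] / [kg·m³·s⁻³·A⁻²] = kg⁻¹·m⁻²·s³·A²
  (3) A·s·V⁻¹ = A·s·(J·C⁻¹)⁻¹ = kg⁻¹·m⁻²·s⁴·A²
  (4) C·V⁻¹ = s·A·(J·C⁻¹)⁻¹ = kg⁻¹·m⁻²·s⁴·A²
All reduce to kg⁻¹·m⁻²·s⁴·A² except (2), which is kg⁻¹·m⁻²·s³·A².

(2)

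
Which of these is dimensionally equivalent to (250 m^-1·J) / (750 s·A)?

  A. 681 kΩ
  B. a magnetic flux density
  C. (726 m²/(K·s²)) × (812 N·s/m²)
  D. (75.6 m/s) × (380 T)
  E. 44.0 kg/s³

Reference: [kg·m·s⁻²] / [s·A] = kg·m·s⁻³·A⁻¹.
Each option:
  A. Ω = V·A⁻¹ = kg·m²·s⁻³·A⁻²
  B. [magnetic flux density] = kg·s⁻²·A⁻¹
  C. [m²·s⁻²·K⁻¹] · [kg·m⁻¹·s⁻¹] = kg·m·s⁻³·K⁻¹
  D. [m·s⁻¹] · [kg·s⁻²·A⁻¹] = kg·m·s⁻³·A⁻¹  ← same
  E. kg·s⁻³
Only D. matches kg·m·s⁻³·A⁻¹.

D.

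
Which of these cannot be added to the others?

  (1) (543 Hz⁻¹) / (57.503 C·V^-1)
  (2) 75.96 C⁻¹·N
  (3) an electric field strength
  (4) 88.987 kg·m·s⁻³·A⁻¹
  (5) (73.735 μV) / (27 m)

Expand each in SI base units:
  (1) [s] / [kg⁻¹·m⁻²·s⁴·A²] = kg·m²·s⁻³·A⁻²
  (2) N·C⁻¹ = kg·m·s⁻²·(s·A)⁻¹ = kg·m·s⁻³·A⁻¹
  (3) [electric field strength] = kg·m·s⁻³·A⁻¹
  (4) kg·m·s⁻³·A⁻¹
  (5) [kg·m²·s⁻³·A⁻¹] / [m] = kg·m·s⁻³·A⁻¹
All reduce to kg·m·s⁻³·A⁻¹ except (1), which is kg·m²·s⁻³·A⁻².

(1)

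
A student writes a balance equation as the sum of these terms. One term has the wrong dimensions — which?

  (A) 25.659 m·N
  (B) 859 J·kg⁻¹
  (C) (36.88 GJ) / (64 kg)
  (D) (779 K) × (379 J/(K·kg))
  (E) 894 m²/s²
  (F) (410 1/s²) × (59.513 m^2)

(A)

Work out the base dimensions of each:
  (A) N·m = kg·m·s⁻²·m = kg·m²·s⁻²
  (B) J·kg⁻¹ = N·m·kg⁻¹ = m²·s⁻²
  (C) [kg·m²·s⁻²] / [kg] = m²·s⁻²
  (D) [K] · [m²·s⁻²·K⁻¹] = m²·s⁻²
  (E) m²·s⁻²
  (F) [s⁻²] · [m²] = m²·s⁻²
All reduce to m²·s⁻² except (A), which is kg·m²·s⁻².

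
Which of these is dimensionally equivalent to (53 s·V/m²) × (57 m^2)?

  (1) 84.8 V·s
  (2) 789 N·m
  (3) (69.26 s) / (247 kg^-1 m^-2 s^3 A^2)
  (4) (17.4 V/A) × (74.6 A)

(1)

Reference: [kg·s⁻²·A⁻¹] · [m²] = kg·m²·s⁻²·A⁻¹.
Each option:
  (1) V·s = J·C⁻¹·s = kg·m²·s⁻²·A⁻¹  ← same
  (2) N·m = kg·m·s⁻²·m = kg·m²·s⁻²
  (3) [s] / [kg⁻¹·m⁻²·s³·A²] = kg·m²·s⁻²·A⁻²
  (4) [kg·m²·s⁻³·A⁻²] · [A] = kg·m²·s⁻³·A⁻¹
Only (1) matches kg·m²·s⁻²·A⁻¹.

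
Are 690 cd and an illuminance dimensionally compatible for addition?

No

In SI base units:
  690 cd:  cd
  an illuminance:  [illuminance] = m⁻²·cd
cd ≠ m⁻²·cd, so they cannot be added.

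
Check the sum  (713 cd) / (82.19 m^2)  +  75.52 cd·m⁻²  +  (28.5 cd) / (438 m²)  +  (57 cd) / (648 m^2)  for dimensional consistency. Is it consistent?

Work out the base dimensions of each:
  (713 cd) / (82.19 m^2):  [cd] / [m²] = m⁻²·cd
  75.52 cd·m⁻²:  cd·m⁻² = m⁻²·cd
  (28.5 cd) / (438 m²):  [cd] / [m²] = m⁻²·cd
  (57 cd) / (648 m^2):  [cd] / [m²] = m⁻²·cd
Every term reduces to m⁻²·cd.

Yes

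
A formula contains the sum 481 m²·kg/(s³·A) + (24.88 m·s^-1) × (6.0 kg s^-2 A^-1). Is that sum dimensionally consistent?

Work out the base dimensions of each:
  481 m²·kg/(s³·A):  kg·m²·s⁻³·A⁻¹
  (24.88 m·s^-1) × (6.0 kg s^-2 A^-1):  [m·s⁻¹] · [kg·s⁻²·A⁻¹] = kg·m·s⁻³·A⁻¹
kg·m²·s⁻³·A⁻¹ ≠ kg·m·s⁻³·A⁻¹, so they cannot be added.

No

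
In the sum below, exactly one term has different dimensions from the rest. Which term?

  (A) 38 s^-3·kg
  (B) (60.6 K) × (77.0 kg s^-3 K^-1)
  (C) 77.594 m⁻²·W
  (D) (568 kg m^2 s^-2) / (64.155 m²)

(D)

Dimensions:
  (A) kg·s⁻³
  (B) [K] · [kg·s⁻³·K⁻¹] = kg·s⁻³
  (C) W·m⁻² = J·s⁻¹·m⁻² = kg·s⁻³
  (D) [kg·m²·s⁻²] / [m²] = kg·s⁻²
All reduce to kg·s⁻³ except (D), which is kg·s⁻².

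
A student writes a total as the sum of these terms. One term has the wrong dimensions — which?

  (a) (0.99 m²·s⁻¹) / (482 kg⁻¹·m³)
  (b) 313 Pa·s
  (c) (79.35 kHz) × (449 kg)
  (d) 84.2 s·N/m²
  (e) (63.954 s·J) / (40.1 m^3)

(c)

Expand each in SI base units:
  (a) [m²·s⁻¹] / [kg⁻¹·m³] = kg·m⁻¹·s⁻¹
  (b) Pa·s = N·m⁻²·s = kg·m⁻¹·s⁻¹
  (c) [s⁻¹] · [kg] = kg·s⁻¹
  (d) N·s·m⁻² = kg·m·s⁻²·s·m⁻² = kg·m⁻¹·s⁻¹
  (e) [kg·m²·s⁻¹] / [m³] = kg·m⁻¹·s⁻¹
All reduce to kg·m⁻¹·s⁻¹ except (c), which is kg·s⁻¹.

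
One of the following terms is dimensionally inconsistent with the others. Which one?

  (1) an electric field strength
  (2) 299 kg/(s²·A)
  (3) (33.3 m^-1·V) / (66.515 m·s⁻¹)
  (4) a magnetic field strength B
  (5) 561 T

Expand each in SI base units:
  (1) [electric field strength] = kg·m·s⁻³·A⁻¹
  (2) kg·s⁻²·A⁻¹
  (3) [kg·m·s⁻³·A⁻¹] / [m·s⁻¹] = kg·s⁻²·A⁻¹
  (4) [magnetic field strength B] = kg·s⁻²·A⁻¹
  (5) T = Wb·m⁻² = kg·s⁻²·A⁻¹
All reduce to kg·s⁻²·A⁻¹ except (1), which is kg·m·s⁻³·A⁻¹.

(1)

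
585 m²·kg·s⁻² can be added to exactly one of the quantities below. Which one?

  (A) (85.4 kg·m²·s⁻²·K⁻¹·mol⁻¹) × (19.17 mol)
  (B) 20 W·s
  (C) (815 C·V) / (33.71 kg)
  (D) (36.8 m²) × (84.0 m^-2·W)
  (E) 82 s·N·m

Reference: kg·m²·s⁻².
Each option:
  (A) [kg·m²·s⁻²·K⁻¹·mol⁻¹] · [mol] = kg·m²·s⁻²·K⁻¹
  (B) W·s = J·s⁻¹·s = kg·m²·s⁻²  ← same
  (C) [kg·m²·s⁻²] / [kg] = m²·s⁻²
  (D) [m²] · [kg·s⁻³] = kg·m²·s⁻³
  (E) N·m·s = kg·m·s⁻²·m·s = kg·m²·s⁻¹
Only (B) matches kg·m²·s⁻².

(B)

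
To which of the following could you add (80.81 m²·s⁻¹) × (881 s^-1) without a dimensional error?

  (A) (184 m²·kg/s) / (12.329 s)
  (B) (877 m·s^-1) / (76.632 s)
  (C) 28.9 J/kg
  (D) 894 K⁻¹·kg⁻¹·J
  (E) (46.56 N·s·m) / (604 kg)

Reference: [m²·s⁻¹] · [s⁻¹] = m²·s⁻².
Each option:
  (A) [kg·m²·s⁻¹] / [s] = kg·m²·s⁻²
  (B) [m·s⁻¹] / [s] = m·s⁻²
  (C) J·kg⁻¹ = N·m·kg⁻¹ = m²·s⁻²  ← same
  (D) J·kg⁻¹·K⁻¹ = N·m·kg⁻¹·K⁻¹ = m²·s⁻²·K⁻¹
  (E) [kg·m²·s⁻¹] / [kg] = m²·s⁻¹
Only (C) matches m²·s⁻².

(C)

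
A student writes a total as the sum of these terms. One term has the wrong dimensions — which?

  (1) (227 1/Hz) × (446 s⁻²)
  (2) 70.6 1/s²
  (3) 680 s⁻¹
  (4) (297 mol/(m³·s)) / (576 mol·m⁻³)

Dimensions:
  (1) [s] · [s⁻²] = s⁻¹
  (2) s⁻²
  (3) s⁻¹
  (4) [m⁻³·s⁻¹·mol] / [m⁻³·mol] = s⁻¹
All reduce to s⁻¹ except (2), which is s⁻².

(2)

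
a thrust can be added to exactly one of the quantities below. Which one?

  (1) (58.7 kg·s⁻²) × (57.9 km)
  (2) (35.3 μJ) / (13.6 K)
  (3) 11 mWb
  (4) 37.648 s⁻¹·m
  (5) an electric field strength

(1)

Reference: [thrust] = kg·m·s⁻².
Each option:
  (1) [kg·s⁻²] · [m] = kg·m·s⁻²  ← same
  (2) [kg·m²·s⁻²] / [K] = kg·m²·s⁻²·K⁻¹
  (3) Wb = V·s = kg·m²·s⁻²·A⁻¹
  (4) m·s⁻¹
  (5) [electric field strength] = kg·m·s⁻³·A⁻¹
Only (1) matches kg·m·s⁻².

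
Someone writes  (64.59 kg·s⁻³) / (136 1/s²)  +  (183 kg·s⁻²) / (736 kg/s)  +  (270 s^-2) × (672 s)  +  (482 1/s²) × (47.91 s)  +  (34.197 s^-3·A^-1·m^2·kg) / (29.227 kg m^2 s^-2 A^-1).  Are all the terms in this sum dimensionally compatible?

Dimensions:
  (64.59 kg·s⁻³) / (136 1/s²):  [kg·s⁻³] / [s⁻²] = kg·s⁻¹
  (183 kg·s⁻²) / (736 kg/s):  [kg·s⁻²] / [kg·s⁻¹] = s⁻¹
  (270 s^-2) × (672 s):  [s⁻²] · [s] = s⁻¹
  (482 1/s²) × (47.91 s):  [s⁻²] · [s] = s⁻¹
  (34.197 s^-3·A^-1·m^2·kg) / (29.227 kg m^2 s^-2 A^-1):  [kg·m²·s⁻³·A⁻¹] / [kg·m²·s⁻²·A⁻¹] = s⁻¹
The terms do not share a single dimension (kg·s⁻¹ vs s⁻¹).

No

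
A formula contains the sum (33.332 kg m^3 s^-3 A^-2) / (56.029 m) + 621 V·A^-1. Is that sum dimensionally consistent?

Yes

Dimensions:
  (33.332 kg m^3 s^-3 A^-2) / (56.029 m):  [kg·m³·s⁻³·A⁻²] / [m] = kg·m²·s⁻³·A⁻²
  621 V·A^-1:  V·A⁻¹ = J·C⁻¹·A⁻¹ = kg·m²·s⁻³·A⁻²
Both are kg·m²·s⁻³·A⁻², so they have the same dimensions and can be added.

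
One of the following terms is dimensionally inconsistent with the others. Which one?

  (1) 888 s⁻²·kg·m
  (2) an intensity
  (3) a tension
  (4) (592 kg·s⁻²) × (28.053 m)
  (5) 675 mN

(2)

In SI base units:
  (1) kg·m·s⁻²
  (2) [intensity] = kg·s⁻³
  (3) [tension] = kg·m·s⁻²
  (4) [kg·s⁻²] · [m] = kg·m·s⁻²
  (5) N = kg·m·s⁻²
All reduce to kg·m·s⁻² except (2), which is kg·s⁻³.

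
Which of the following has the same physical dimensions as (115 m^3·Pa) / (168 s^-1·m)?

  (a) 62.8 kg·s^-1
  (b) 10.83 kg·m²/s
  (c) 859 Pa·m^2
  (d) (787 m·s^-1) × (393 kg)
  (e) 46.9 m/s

(d)

Reference: [kg·m²·s⁻²] / [m·s⁻¹] = kg·m·s⁻¹.
Each option:
  (a) kg·s⁻¹
  (b) kg·m²·s⁻¹
  (c) Pa·m² = N·m⁻²·m² = kg·m·s⁻²
  (d) [m·s⁻¹] · [kg] = kg·m·s⁻¹  ← same
  (e) m·s⁻¹
Only (d) matches kg·m·s⁻¹.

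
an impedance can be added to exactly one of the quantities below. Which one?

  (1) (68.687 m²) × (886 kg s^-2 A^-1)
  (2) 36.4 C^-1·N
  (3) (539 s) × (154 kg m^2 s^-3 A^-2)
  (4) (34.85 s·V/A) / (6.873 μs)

(4)

Reference: [impedance] = kg·m²·s⁻³·A⁻².
Each option:
  (1) [m²] · [kg·s⁻²·A⁻¹] = kg·m²·s⁻²·A⁻¹
  (2) N·C⁻¹ = kg·m·s⁻²·(s·A)⁻¹ = kg·m·s⁻³·A⁻¹
  (3) [s] · [kg·m²·s⁻³·A⁻²] = kg·m²·s⁻²·A⁻²
  (4) [kg·m²·s⁻²·A⁻²] / [s] = kg·m²·s⁻³·A⁻²  ← same
Only (4) matches kg·m²·s⁻³·A⁻².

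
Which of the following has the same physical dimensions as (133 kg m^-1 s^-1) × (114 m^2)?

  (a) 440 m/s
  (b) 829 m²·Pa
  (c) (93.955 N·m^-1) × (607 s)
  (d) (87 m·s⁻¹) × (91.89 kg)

Reference: [kg·m⁻¹·s⁻¹] · [m²] = kg·m·s⁻¹.
Each option:
  (a) m·s⁻¹
  (b) Pa·m² = N·m⁻²·m² = kg·m·s⁻²
  (c) [kg·s⁻²] · [s] = kg·s⁻¹
  (d) [m·s⁻¹] · [kg] = kg·m·s⁻¹  ← same
Only (d) matches kg·m·s⁻¹.

(d)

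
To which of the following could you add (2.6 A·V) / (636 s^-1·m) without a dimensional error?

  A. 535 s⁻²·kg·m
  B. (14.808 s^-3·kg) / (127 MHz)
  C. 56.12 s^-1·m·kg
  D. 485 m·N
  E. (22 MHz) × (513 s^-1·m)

A.

Reference: [kg·m²·s⁻³] / [m·s⁻¹] = kg·m·s⁻².
Each option:
  A. kg·m·s⁻²  ← same
  B. [kg·s⁻³] / [s⁻¹] = kg·s⁻²
  C. kg·m·s⁻¹
  D. N·m = kg·m·s⁻²·m = kg·m²·s⁻²
  E. [s⁻¹] · [m·s⁻¹] = m·s⁻²
Only A. matches kg·m·s⁻².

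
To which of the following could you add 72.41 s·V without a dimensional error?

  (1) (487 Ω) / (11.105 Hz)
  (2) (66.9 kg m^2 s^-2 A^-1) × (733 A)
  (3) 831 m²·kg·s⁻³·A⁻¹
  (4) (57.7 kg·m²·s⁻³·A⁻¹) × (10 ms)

(4)

Reference: V·s = J·C⁻¹·s = kg·m²·s⁻²·A⁻¹.
Each option:
  (1) [kg·m²·s⁻³·A⁻²] / [s⁻¹] = kg·m²·s⁻²·A⁻²
  (2) [kg·m²·s⁻²·A⁻¹] · [A] = kg·m²·s⁻²
  (3) kg·m²·s⁻³·A⁻¹
  (4) [kg·m²·s⁻³·A⁻¹] · [s] = kg·m²·s⁻²·A⁻¹  ← same
Only (4) matches kg·m²·s⁻²·A⁻¹.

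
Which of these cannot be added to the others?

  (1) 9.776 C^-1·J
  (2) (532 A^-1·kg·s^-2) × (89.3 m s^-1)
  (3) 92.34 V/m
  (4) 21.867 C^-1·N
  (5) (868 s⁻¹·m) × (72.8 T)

(1)

Reduce each to base SI dimensions:
  (1) J·C⁻¹ = N·m·(s·A)⁻¹ = kg·m²·s⁻³·A⁻¹
  (2) [kg·s⁻²·A⁻¹] · [m·s⁻¹] = kg·m·s⁻³·A⁻¹
  (3) V·m⁻¹ = J·C⁻¹·m⁻¹ = kg·m·s⁻³·A⁻¹
  (4) N·C⁻¹ = kg·m·s⁻²·(s·A)⁻¹ = kg·m·s⁻³·A⁻¹
  (5) [m·s⁻¹] · [kg·s⁻²·A⁻¹] = kg·m·s⁻³·A⁻¹
All reduce to kg·m·s⁻³·A⁻¹ except (1), which is kg·m²·s⁻³·A⁻¹.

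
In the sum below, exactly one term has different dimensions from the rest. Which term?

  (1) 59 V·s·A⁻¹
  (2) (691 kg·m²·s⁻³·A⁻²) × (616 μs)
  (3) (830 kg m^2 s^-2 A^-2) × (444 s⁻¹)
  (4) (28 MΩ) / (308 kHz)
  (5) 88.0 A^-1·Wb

Work out the base dimensions of each:
  (1) V·s·A⁻¹ = J·C⁻¹·s·A⁻¹ = kg·m²·s⁻²·A⁻²
  (2) [kg·m²·s⁻³·A⁻²] · [s] = kg·m²·s⁻²·A⁻²
  (3) [kg·m²·s⁻²·A⁻²] · [s⁻¹] = kg·m²·s⁻³·A⁻²
  (4) [kg·m²·s⁻³·A⁻²] / [s⁻¹] = kg·m²·s⁻²·A⁻²
  (5) Wb·A⁻¹ = V·s·A⁻¹ = kg·m²·s⁻²·A⁻²
All reduce to kg·m²·s⁻²·A⁻² except (3), which is kg·m²·s⁻³·A⁻².

(3)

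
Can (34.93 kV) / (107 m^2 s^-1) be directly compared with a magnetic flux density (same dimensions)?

Yes

Dimensions:
  (34.93 kV) / (107 m^2 s^-1):  [kg·m²·s⁻³·A⁻¹] / [m²·s⁻¹] = kg·s⁻²·A⁻¹
  a magnetic flux density:  [magnetic flux density] = kg·s⁻²·A⁻¹
Both are kg·s⁻²·A⁻¹, so they have the same dimensions and can be added.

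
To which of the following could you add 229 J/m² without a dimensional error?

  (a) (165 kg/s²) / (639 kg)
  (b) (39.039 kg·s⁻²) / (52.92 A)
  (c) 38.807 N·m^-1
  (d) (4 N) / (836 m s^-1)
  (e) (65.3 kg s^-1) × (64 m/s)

Reference: J·m⁻² = N·m·m⁻² = kg·s⁻².
Each option:
  (a) [kg·s⁻²] / [kg] = s⁻²
  (b) [kg·s⁻²] / [A] = kg·s⁻²·A⁻¹
  (c) N·m⁻¹ = kg·m·s⁻²·m⁻¹ = kg·s⁻²  ← same
  (d) [kg·m·s⁻²] / [m·s⁻¹] = kg·s⁻¹
  (e) [kg·s⁻¹] · [m·s⁻¹] = kg·m·s⁻²
Only (c) matches kg·s⁻².

(c)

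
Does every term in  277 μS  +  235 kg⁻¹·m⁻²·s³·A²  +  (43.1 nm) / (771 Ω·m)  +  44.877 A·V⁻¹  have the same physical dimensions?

Reduce each to base SI dimensions:
  277 μS:  S = Ω⁻¹ = kg⁻¹·m⁻²·s³·A²
  235 kg⁻¹·m⁻²·s³·A²:  kg⁻¹·m⁻²·s³·A²
  (43.1 nm) / (771 Ω·m):  [m] / [kg·m³·s⁻³·A⁻²] = kg⁻¹·m⁻²·s³·A²
  44.877 A·V⁻¹:  A·V⁻¹ = A·(J·C⁻¹)⁻¹ = kg⁻¹·m⁻²·s³·A²
Every term reduces to kg⁻¹·m⁻²·s³·A².

Yes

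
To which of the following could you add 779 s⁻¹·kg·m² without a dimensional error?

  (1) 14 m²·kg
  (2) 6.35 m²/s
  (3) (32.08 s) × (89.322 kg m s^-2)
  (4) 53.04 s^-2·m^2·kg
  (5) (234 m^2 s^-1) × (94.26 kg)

(5)

Reference: kg·m²·s⁻¹.
Each option:
  (1) kg·m²
  (2) m²·s⁻¹
  (3) [s] · [kg·m·s⁻²] = kg·m·s⁻¹
  (4) kg·m²·s⁻²
  (5) [m²·s⁻¹] · [kg] = kg·m²·s⁻¹  ← same
Only (5) matches kg·m²·s⁻¹.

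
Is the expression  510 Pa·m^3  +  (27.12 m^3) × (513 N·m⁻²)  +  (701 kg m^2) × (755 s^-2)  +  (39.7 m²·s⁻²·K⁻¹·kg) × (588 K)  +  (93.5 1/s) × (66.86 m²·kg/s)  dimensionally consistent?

Dimensions:
  510 Pa·m^3:  Pa·m³ = N·m⁻²·m³ = kg·m²·s⁻²
  (27.12 m^3) × (513 N·m⁻²):  [m³] · [kg·m⁻¹·s⁻²] = kg·m²·s⁻²
  (701 kg m^2) × (755 s^-2):  [kg·m²] · [s⁻²] = kg·m²·s⁻²
  (39.7 m²·s⁻²·K⁻¹·kg) × (588 K):  [kg·m²·s⁻²·K⁻¹] · [K] = kg·m²·s⁻²
  (93.5 1/s) × (66.86 m²·kg/s):  [s⁻¹] · [kg·m²·s⁻¹] = kg·m²·s⁻²
Every term reduces to kg·m²·s⁻².

Yes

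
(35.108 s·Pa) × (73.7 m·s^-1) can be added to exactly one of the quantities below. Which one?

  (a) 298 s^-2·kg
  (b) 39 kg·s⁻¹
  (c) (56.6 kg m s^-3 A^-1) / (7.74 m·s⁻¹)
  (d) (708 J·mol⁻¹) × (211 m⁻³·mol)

(a)

Reference: [kg·m⁻¹·s⁻¹] · [m·s⁻¹] = kg·s⁻².
Each option:
  (a) kg·s⁻²  ← same
  (b) kg·s⁻¹
  (c) [kg·m·s⁻³·A⁻¹] / [m·s⁻¹] = kg·s⁻²·A⁻¹
  (d) [kg·m²·s⁻²·mol⁻¹] · [m⁻³·mol] = kg·m⁻¹·s⁻²
Only (a) matches kg·s⁻².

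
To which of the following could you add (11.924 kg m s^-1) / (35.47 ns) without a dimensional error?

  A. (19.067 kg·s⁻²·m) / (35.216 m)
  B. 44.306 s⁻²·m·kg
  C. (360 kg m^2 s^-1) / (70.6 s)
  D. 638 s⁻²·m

B.

Reference: [kg·m·s⁻¹] / [s] = kg·m·s⁻².
Each option:
  A. [kg·m·s⁻²] / [m] = kg·s⁻²
  B. kg·m·s⁻²  ← same
  C. [kg·m²·s⁻¹] / [s] = kg·m²·s⁻²
  D. m·s⁻²
Only B. matches kg·m·s⁻².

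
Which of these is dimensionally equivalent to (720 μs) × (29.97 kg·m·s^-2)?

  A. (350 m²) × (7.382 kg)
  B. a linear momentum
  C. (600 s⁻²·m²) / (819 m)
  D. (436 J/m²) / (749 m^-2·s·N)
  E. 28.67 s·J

B.

Reference: [s] · [kg·m·s⁻²] = kg·m·s⁻¹.
Each option:
  A. [m²] · [kg] = kg·m²
  B. [linear momentum] = kg·m·s⁻¹  ← same
  C. [m²·s⁻²] / [m] = m·s⁻²
  D. [kg·s⁻²] / [kg·m⁻¹·s⁻¹] = m·s⁻¹
  E. J·s = N·m·s = kg·m²·s⁻¹
Only B. matches kg·m·s⁻¹.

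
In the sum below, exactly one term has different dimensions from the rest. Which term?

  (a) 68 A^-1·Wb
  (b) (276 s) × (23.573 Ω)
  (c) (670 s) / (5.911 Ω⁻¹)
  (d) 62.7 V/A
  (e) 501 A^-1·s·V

(d)

Expand each in SI base units:
  (a) Wb·A⁻¹ = V·s·A⁻¹ = kg·m²·s⁻²·A⁻²
  (b) [s] · [kg·m²·s⁻³·A⁻²] = kg·m²·s⁻²·A⁻²
  (c) [s] / [kg⁻¹·m⁻²·s³·A²] = kg·m²·s⁻²·A⁻²
  (d) V·A⁻¹ = J·C⁻¹·A⁻¹ = kg·m²·s⁻³·A⁻²
  (e) V·s·A⁻¹ = J·C⁻¹·s·A⁻¹ = kg·m²·s⁻²·A⁻²
All reduce to kg·m²·s⁻²·A⁻² except (d), which is kg·m²·s⁻³·A⁻².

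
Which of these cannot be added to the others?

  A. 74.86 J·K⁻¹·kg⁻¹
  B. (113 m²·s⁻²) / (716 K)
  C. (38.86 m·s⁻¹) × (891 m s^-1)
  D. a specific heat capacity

Work out the base dimensions of each:
  A. J·kg⁻¹·K⁻¹ = N·m·kg⁻¹·K⁻¹ = m²·s⁻²·K⁻¹
  B. [m²·s⁻²] / [K] = m²·s⁻²·K⁻¹
  C. [m·s⁻¹] · [m·s⁻¹] = m²·s⁻²
  D. [specific heat capacity] = m²·s⁻²·K⁻¹
All reduce to m²·s⁻²·K⁻¹ except C., which is m²·s⁻².

C.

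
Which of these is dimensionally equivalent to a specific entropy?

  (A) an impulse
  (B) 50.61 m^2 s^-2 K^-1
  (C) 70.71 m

(B)

Reference: [specific entropy] = m²·s⁻²·K⁻¹.
Each option:
  (A) [impulse] = kg·m·s⁻¹
  (B) m²·s⁻²·K⁻¹  ← same
  (C) m
Only (B) matches m²·s⁻²·K⁻¹.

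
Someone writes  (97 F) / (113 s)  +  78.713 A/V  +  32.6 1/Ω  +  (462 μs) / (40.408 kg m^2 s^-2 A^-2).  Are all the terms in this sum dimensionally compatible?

Yes

Work out the base dimensions of each:
  (97 F) / (113 s):  [kg⁻¹·m⁻²·s⁴·A²] / [s] = kg⁻¹·m⁻²·s³·A²
  78.713 A/V:  A·V⁻¹ = A·(J·C⁻¹)⁻¹ = kg⁻¹·m⁻²·s³·A²
  32.6 1/Ω:  Ω⁻¹ = (V·A⁻¹)⁻¹ = kg⁻¹·m⁻²·s³·A²
  (462 μs) / (40.408 kg m^2 s^-2 A^-2):  [s] / [kg·m²·s⁻²·A⁻²] = kg⁻¹·m⁻²·s³·A²
Every term reduces to kg⁻¹·m⁻²·s³·A².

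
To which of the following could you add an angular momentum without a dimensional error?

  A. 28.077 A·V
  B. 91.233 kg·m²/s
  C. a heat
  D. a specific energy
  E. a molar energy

Reference: [angular momentum] = kg·m²·s⁻¹.
Each option:
  A. V·A = J·C⁻¹·A = kg·m²·s⁻³
  B. kg·m²·s⁻¹  ← same
  C. [heat] = kg·m²·s⁻²
  D. [specific energy] = m²·s⁻²
  E. [molar energy] = kg·m²·s⁻²·mol⁻¹
Only B. matches kg·m²·s⁻¹.

B.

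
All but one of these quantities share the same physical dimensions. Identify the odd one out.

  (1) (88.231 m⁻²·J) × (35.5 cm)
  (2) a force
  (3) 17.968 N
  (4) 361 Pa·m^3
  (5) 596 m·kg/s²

(4)

Reduce each to base SI dimensions:
  (1) [kg·s⁻²] · [m] = kg·m·s⁻²
  (2) [force] = kg·m·s⁻²
  (3) N = kg·m·s⁻²
  (4) Pa·m³ = N·m⁻²·m³ = kg·m²·s⁻²
  (5) kg·m·s⁻²
All reduce to kg·m·s⁻² except (4), which is kg·m²·s⁻².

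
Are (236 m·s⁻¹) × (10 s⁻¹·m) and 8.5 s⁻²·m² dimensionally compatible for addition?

Dimensions:
  (236 m·s⁻¹) × (10 s⁻¹·m):  [m·s⁻¹] · [m·s⁻¹] = m²·s⁻²
  8.5 s⁻²·m²:  m²·s⁻²
Both are m²·s⁻², so they have the same dimensions and can be added.

Yes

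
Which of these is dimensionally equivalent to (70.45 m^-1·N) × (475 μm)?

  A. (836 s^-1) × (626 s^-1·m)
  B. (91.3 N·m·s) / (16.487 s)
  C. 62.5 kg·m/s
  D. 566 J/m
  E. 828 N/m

Reference: [kg·s⁻²] · [m] = kg·m·s⁻².
Each option:
  A. [s⁻¹] · [m·s⁻¹] = m·s⁻²
  B. [kg·m²·s⁻¹] / [s] = kg·m²·s⁻²
  C. kg·m·s⁻¹
  D. J·m⁻¹ = N·m·m⁻¹ = kg·m·s⁻²  ← same
  E. N·m⁻¹ = kg·m·s⁻²·m⁻¹ = kg·s⁻²
Only D. matches kg·m·s⁻².

D.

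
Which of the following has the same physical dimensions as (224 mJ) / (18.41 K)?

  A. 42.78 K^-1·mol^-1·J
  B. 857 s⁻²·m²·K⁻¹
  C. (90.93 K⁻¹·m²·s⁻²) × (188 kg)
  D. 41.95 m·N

C.

Reference: [kg·m²·s⁻²] / [K] = kg·m²·s⁻²·K⁻¹.
Each option:
  A. J·mol⁻¹·K⁻¹ = N·m·mol⁻¹·K⁻¹ = kg·m²·s⁻²·K⁻¹·mol⁻¹
  B. m²·s⁻²·K⁻¹
  C. [m²·s⁻²·K⁻¹] · [kg] = kg·m²·s⁻²·K⁻¹  ← same
  D. N·m = kg·m·s⁻²·m = kg·m²·s⁻²
Only C. matches kg·m²·s⁻²·K⁻¹.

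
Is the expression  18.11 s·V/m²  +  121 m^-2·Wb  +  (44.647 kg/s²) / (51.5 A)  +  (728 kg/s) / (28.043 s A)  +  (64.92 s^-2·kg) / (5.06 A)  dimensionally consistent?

Reduce each to base SI dimensions:
  18.11 s·V/m²:  V·s·m⁻² = J·C⁻¹·s·m⁻² = kg·s⁻²·A⁻¹
  121 m^-2·Wb:  Wb·m⁻² = V·s·m⁻² = kg·s⁻²·A⁻¹
  (44.647 kg/s²) / (51.5 A):  [kg·s⁻²] / [A] = kg·s⁻²·A⁻¹
  (728 kg/s) / (28.043 s A):  [kg·s⁻¹] / [s·A] = kg·s⁻²·A⁻¹
  (64.92 s^-2·kg) / (5.06 A):  [kg·s⁻²] / [A] = kg·s⁻²·A⁻¹
Every term reduces to kg·s⁻²·A⁻¹.

Yes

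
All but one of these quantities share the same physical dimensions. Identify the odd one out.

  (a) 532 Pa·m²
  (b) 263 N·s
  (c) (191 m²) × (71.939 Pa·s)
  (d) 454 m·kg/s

(a)

Dimensions:
  (a) Pa·m² = N·m⁻²·m² = kg·m·s⁻²
  (b) N·s = kg·m·s⁻²·s = kg·m·s⁻¹
  (c) [m²] · [kg·m⁻¹·s⁻¹] = kg·m·s⁻¹
  (d) kg·m·s⁻¹
All reduce to kg·m·s⁻¹ except (a), which is kg·m·s⁻².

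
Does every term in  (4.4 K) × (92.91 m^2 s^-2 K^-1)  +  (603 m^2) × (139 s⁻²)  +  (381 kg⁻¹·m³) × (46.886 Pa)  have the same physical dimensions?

In SI base units:
  (4.4 K) × (92.91 m^2 s^-2 K^-1):  [K] · [m²·s⁻²·K⁻¹] = m²·s⁻²
  (603 m^2) × (139 s⁻²):  [m²] · [s⁻²] = m²·s⁻²
  (381 kg⁻¹·m³) × (46.886 Pa):  [kg⁻¹·m³] · [kg·m⁻¹·s⁻²] = m²·s⁻²
Every term reduces to m²·s⁻².

Yes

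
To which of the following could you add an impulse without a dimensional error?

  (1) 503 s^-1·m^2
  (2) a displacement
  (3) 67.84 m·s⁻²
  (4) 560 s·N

Reference: [impulse] = kg·m·s⁻¹.
Each option:
  (1) m²·s⁻¹
  (2) [displacement] = m
  (3) m·s⁻²
  (4) N·s = kg·m·s⁻²·s = kg·m·s⁻¹  ← same
Only (4) matches kg·m·s⁻¹.

(4)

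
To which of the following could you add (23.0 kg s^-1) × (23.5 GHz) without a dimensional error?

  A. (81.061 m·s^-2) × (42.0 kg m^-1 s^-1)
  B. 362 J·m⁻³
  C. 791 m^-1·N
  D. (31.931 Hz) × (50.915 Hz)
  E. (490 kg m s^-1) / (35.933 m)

Reference: [kg·s⁻¹] · [s⁻¹] = kg·s⁻².
Each option:
  A. [m·s⁻²] · [kg·m⁻¹·s⁻¹] = kg·s⁻³
  B. J·m⁻³ = N·m·m⁻³ = kg·m⁻¹·s⁻²
  C. N·m⁻¹ = kg·m·s⁻²·m⁻¹ = kg·s⁻²  ← same
  D. [s⁻¹] · [s⁻¹] = s⁻²
  E. [kg·m·s⁻¹] / [m] = kg·s⁻¹
Only C. matches kg·s⁻².

C.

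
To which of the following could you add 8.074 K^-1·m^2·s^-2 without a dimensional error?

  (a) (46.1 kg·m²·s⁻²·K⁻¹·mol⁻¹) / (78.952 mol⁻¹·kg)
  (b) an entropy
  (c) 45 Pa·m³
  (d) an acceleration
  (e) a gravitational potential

(a)

Reference: m²·s⁻²·K⁻¹.
Each option:
  (a) [kg·m²·s⁻²·K⁻¹·mol⁻¹] / [kg·mol⁻¹] = m²·s⁻²·K⁻¹  ← same
  (b) [entropy] = kg·m²·s⁻²·K⁻¹
  (c) Pa·m³ = N·m⁻²·m³ = kg·m²·s⁻²
  (d) [acceleration] = m·s⁻²
  (e) [gravitational potential] = m²·s⁻²
Only (a) matches m²·s⁻²·K⁻¹.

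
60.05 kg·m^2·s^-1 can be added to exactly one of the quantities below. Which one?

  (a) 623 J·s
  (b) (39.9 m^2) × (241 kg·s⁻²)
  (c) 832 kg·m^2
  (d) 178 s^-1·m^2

(a)

Reference: kg·m²·s⁻¹.
Each option:
  (a) J·s = N·m·s = kg·m²·s⁻¹  ← same
  (b) [m²] · [kg·s⁻²] = kg·m²·s⁻²
  (c) kg·m²
  (d) m²·s⁻¹
Only (a) matches kg·m²·s⁻¹.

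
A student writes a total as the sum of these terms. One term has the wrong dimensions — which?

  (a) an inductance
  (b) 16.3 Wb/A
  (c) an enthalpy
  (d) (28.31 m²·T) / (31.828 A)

Work out the base dimensions of each:
  (a) [inductance] = kg·m²·s⁻²·A⁻²
  (b) Wb·A⁻¹ = V·s·A⁻¹ = kg·m²·s⁻²·A⁻²
  (c) [enthalpy] = kg·m²·s⁻²
  (d) [kg·m²·s⁻²·A⁻¹] / [A] = kg·m²·s⁻²·A⁻²
All reduce to kg·m²·s⁻²·A⁻² except (c), which is kg·m²·s⁻².

(c)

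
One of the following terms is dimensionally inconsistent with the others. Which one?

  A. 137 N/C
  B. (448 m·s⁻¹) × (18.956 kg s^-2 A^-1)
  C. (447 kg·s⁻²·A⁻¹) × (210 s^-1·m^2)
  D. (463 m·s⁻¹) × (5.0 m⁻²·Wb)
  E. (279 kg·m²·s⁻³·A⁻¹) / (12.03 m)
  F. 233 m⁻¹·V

C.

Work out the base dimensions of each:
  A. N·C⁻¹ = kg·m·s⁻²·(s·A)⁻¹ = kg·m·s⁻³·A⁻¹
  B. [m·s⁻¹] · [kg·s⁻²·A⁻¹] = kg·m·s⁻³·A⁻¹
  C. [kg·s⁻²·A⁻¹] · [m²·s⁻¹] = kg·m²·s⁻³·A⁻¹
  D. [m·s⁻¹] · [kg·s⁻²·A⁻¹] = kg·m·s⁻³·A⁻¹
  E. [kg·m²·s⁻³·A⁻¹] / [m] = kg·m·s⁻³·A⁻¹
  F. V·m⁻¹ = J·C⁻¹·m⁻¹ = kg·m·s⁻³·A⁻¹
All reduce to kg·m·s⁻³·A⁻¹ except C., which is kg·m²·s⁻³·A⁻¹.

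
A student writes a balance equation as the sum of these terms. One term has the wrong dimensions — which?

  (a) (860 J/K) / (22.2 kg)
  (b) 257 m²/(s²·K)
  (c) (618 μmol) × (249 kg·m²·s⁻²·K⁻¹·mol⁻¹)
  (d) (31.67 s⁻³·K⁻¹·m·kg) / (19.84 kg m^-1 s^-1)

Dimensions:
  (a) [kg·m²·s⁻²·K⁻¹] / [kg] = m²·s⁻²·K⁻¹
  (b) m²·s⁻²·K⁻¹
  (c) [mol] · [kg·m²·s⁻²·K⁻¹·mol⁻¹] = kg·m²·s⁻²·K⁻¹
  (d) [kg·m·s⁻³·K⁻¹] / [kg·m⁻¹·s⁻¹] = m²·s⁻²·K⁻¹
All reduce to m²·s⁻²·K⁻¹ except (c), which is kg·m²·s⁻²·K⁻¹.

(c)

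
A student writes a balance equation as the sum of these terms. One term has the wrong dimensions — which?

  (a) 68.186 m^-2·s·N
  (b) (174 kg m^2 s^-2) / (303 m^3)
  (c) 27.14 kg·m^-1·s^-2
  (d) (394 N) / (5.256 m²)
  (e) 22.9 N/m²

(a)

Reduce each to base SI dimensions:
  (a) N·s·m⁻² = kg·m·s⁻²·s·m⁻² = kg·m⁻¹·s⁻¹
  (b) [kg·m²·s⁻²] / [m³] = kg·m⁻¹·s⁻²
  (c) kg·m⁻¹·s⁻²
  (d) [kg·m·s⁻²] / [m²] = kg·m⁻¹·s⁻²
  (e) N·m⁻² = kg·m·s⁻²·m⁻² = kg·m⁻¹·s⁻²
All reduce to kg·m⁻¹·s⁻² except (a), which is kg·m⁻¹·s⁻¹.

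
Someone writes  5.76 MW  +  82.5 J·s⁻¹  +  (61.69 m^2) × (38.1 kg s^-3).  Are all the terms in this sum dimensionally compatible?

Reduce each to base SI dimensions:
  5.76 MW:  W = J·s⁻¹ = kg·m²·s⁻³
  82.5 J·s⁻¹:  J·s⁻¹ = N·m·s⁻¹ = kg·m²·s⁻³
  (61.69 m^2) × (38.1 kg s^-3):  [m²] · [kg·s⁻³] = kg·m²·s⁻³
Every term reduces to kg·m²·s⁻³.

Yes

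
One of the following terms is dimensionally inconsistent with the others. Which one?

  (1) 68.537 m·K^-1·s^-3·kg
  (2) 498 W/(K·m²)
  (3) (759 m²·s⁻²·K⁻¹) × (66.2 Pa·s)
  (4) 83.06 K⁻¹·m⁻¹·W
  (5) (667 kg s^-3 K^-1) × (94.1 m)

In SI base units:
  (1) kg·m·s⁻³·K⁻¹
  (2) W·m⁻²·K⁻¹ = J·s⁻¹·m⁻²·K⁻¹ = kg·s⁻³·K⁻¹
  (3) [m²·s⁻²·K⁻¹] · [kg·m⁻¹·s⁻¹] = kg·m·s⁻³·K⁻¹
  (4) W·m⁻¹·K⁻¹ = J·s⁻¹·m⁻¹·K⁻¹ = kg·m·s⁻³·K⁻¹
  (5) [kg·s⁻³·K⁻¹] · [m] = kg·m·s⁻³·K⁻¹
All reduce to kg·m·s⁻³·K⁻¹ except (2), which is kg·s⁻³·K⁻¹.

(2)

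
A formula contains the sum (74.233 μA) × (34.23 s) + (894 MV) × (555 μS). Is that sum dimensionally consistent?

No

Work out the base dimensions of each:
  (74.233 μA) × (34.23 s):  [A] · [s] = s·A
  (894 MV) × (555 μS):  [kg·m²·s⁻³·A⁻¹] · [kg⁻¹·m⁻²·s³·A²] = A
s·A ≠ A, so they cannot be added.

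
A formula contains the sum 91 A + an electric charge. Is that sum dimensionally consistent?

In SI base units:
  91 A:  A
  an electric charge:  [electric charge] = s·A
A ≠ s·A, so they cannot be added.

No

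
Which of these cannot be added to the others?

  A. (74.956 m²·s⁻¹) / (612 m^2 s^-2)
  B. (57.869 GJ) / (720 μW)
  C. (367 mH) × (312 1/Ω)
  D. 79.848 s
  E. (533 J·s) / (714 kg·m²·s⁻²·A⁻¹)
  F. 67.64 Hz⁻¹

Reduce each to base SI dimensions:
  A. [m²·s⁻¹] / [m²·s⁻²] = s
  B. [kg·m²·s⁻²] / [kg·m²·s⁻³] = s
  C. [kg·m²·s⁻²·A⁻²] · [kg⁻¹·m⁻²·s³·A²] = s
  D. s
  E. [kg·m²·s⁻¹] / [kg·m²·s⁻²·A⁻¹] = s·A
  F. Hz⁻¹ = (s⁻¹)⁻¹ = s
All reduce to s except E., which is s·A.

E.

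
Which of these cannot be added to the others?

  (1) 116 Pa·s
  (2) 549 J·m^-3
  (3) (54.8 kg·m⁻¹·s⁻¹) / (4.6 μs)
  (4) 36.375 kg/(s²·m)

(1)

In SI base units:
  (1) Pa·s = N·m⁻²·s = kg·m⁻¹·s⁻¹
  (2) J·m⁻³ = N·m·m⁻³ = kg·m⁻¹·s⁻²
  (3) [kg·m⁻¹·s⁻¹] / [s] = kg·m⁻¹·s⁻²
  (4) kg·m⁻¹·s⁻²
All reduce to kg·m⁻¹·s⁻² except (1), which is kg·m⁻¹·s⁻¹.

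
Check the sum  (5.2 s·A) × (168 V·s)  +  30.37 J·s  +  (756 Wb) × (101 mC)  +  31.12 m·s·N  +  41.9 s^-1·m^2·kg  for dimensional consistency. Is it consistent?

Yes

Reduce each to base SI dimensions:
  (5.2 s·A) × (168 V·s):  [s·A] · [kg·m²·s⁻²·A⁻¹] = kg·m²·s⁻¹
  30.37 J·s:  J·s = N·m·s = kg·m²·s⁻¹
  (756 Wb) × (101 mC):  [kg·m²·s⁻²·A⁻¹] · [s·A] = kg·m²·s⁻¹
  31.12 m·s·N:  N·m·s = kg·m·s⁻²·m·s = kg·m²·s⁻¹
  41.9 s^-1·m^2·kg:  kg·m²·s⁻¹
Every term reduces to kg·m²·s⁻¹.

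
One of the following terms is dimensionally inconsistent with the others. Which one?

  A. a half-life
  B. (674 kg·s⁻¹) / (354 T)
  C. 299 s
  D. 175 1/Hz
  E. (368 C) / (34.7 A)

B.

In SI base units:
  A. [half-life] = s
  B. [kg·s⁻¹] / [kg·s⁻²·A⁻¹] = s·A
  C. s
  D. Hz⁻¹ = (s⁻¹)⁻¹ = s
  E. [s·A] / [A] = s
All reduce to s except B., which is s·A.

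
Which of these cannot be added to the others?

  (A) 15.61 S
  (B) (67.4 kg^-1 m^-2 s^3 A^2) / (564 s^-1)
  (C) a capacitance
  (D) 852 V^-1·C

(A)

Work out the base dimensions of each:
  (A) S = Ω⁻¹ = kg⁻¹·m⁻²·s³·A²
  (B) [kg⁻¹·m⁻²·s³·A²] / [s⁻¹] = kg⁻¹·m⁻²·s⁴·A²
  (C) [capacitance] = kg⁻¹·m⁻²·s⁴·A²
  (D) C·V⁻¹ = s·A·(J·C⁻¹)⁻¹ = kg⁻¹·m⁻²·s⁴·A²
All reduce to kg⁻¹·m⁻²·s⁴·A² except (A), which is kg⁻¹·m⁻²·s³·A².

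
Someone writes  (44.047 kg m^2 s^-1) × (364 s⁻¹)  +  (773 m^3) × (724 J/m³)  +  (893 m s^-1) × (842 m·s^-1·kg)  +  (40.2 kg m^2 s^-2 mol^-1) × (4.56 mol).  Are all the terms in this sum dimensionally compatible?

Yes

Reduce each to base SI dimensions:
  (44.047 kg m^2 s^-1) × (364 s⁻¹):  [kg·m²·s⁻¹] · [s⁻¹] = kg·m²·s⁻²
  (773 m^3) × (724 J/m³):  [m³] · [kg·m⁻¹·s⁻²] = kg·m²·s⁻²
  (893 m s^-1) × (842 m·s^-1·kg):  [m·s⁻¹] · [kg·m·s⁻¹] = kg·m²·s⁻²
  (40.2 kg m^2 s^-2 mol^-1) × (4.56 mol):  [kg·m²·s⁻²·mol⁻¹] · [mol] = kg·m²·s⁻²
Every term reduces to kg·m²·s⁻².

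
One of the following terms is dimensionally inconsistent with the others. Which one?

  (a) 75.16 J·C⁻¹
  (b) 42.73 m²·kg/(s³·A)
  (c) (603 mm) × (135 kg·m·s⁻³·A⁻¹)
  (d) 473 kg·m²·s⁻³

(d)

Expand each in SI base units:
  (a) J·C⁻¹ = N·m·(s·A)⁻¹ = kg·m²·s⁻³·A⁻¹
  (b) kg·m²·s⁻³·A⁻¹
  (c) [m] · [kg·m·s⁻³·A⁻¹] = kg·m²·s⁻³·A⁻¹
  (d) kg·m²·s⁻³
All reduce to kg·m²·s⁻³·A⁻¹ except (d), which is kg·m²·s⁻³.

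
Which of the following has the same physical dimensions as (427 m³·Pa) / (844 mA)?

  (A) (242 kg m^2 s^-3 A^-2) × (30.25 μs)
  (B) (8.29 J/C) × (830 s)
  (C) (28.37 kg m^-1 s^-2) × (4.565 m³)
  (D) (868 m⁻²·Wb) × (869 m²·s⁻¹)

(B)

Reference: [kg·m²·s⁻²] / [A] = kg·m²·s⁻²·A⁻¹.
Each option:
  (A) [kg·m²·s⁻³·A⁻²] · [s] = kg·m²·s⁻²·A⁻²
  (B) [kg·m²·s⁻³·A⁻¹] · [s] = kg·m²·s⁻²·A⁻¹  ← same
  (C) [kg·m⁻¹·s⁻²] · [m³] = kg·m²·s⁻²
  (D) [kg·s⁻²·A⁻¹] · [m²·s⁻¹] = kg·m²·s⁻³·A⁻¹
Only (B) matches kg·m²·s⁻²·A⁻¹.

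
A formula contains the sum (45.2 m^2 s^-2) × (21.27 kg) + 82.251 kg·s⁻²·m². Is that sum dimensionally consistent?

In SI base units:
  (45.2 m^2 s^-2) × (21.27 kg):  [m²·s⁻²] · [kg] = kg·m²·s⁻²
  82.251 kg·s⁻²·m²:  kg·m²·s⁻²
Both are kg·m²·s⁻², so they have the same dimensions and can be added.

Yes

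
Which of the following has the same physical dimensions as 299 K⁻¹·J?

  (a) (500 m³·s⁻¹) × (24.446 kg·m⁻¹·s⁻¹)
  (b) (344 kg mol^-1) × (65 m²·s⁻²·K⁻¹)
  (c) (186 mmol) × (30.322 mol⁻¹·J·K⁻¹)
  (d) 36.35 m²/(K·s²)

(c)

Reference: J·K⁻¹ = N·m·K⁻¹ = kg·m²·s⁻²·K⁻¹.
Each option:
  (a) [m³·s⁻¹] · [kg·m⁻¹·s⁻¹] = kg·m²·s⁻²
  (b) [kg·mol⁻¹] · [m²·s⁻²·K⁻¹] = kg·m²·s⁻²·K⁻¹·mol⁻¹
  (c) [mol] · [kg·m²·s⁻²·K⁻¹·mol⁻¹] = kg·m²·s⁻²·K⁻¹  ← same
  (d) m²·s⁻²·K⁻¹
Only (c) matches kg·m²·s⁻²·K⁻¹.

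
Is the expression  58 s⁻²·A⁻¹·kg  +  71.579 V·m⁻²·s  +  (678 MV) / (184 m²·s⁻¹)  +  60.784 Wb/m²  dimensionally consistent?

Dimensions:
  58 s⁻²·A⁻¹·kg:  kg·s⁻²·A⁻¹
  71.579 V·m⁻²·s:  V·s·m⁻² = J·C⁻¹·s·m⁻² = kg·s⁻²·A⁻¹
  (678 MV) / (184 m²·s⁻¹):  [kg·m²·s⁻³·A⁻¹] / [m²·s⁻¹] = kg·s⁻²·A⁻¹
  60.784 Wb/m²:  Wb·m⁻² = V·s·m⁻² = kg·s⁻²·A⁻¹
Every term reduces to kg·s⁻²·A⁻¹.

Yes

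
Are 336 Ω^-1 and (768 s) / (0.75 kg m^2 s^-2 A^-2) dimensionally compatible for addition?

Dimensions:
  336 Ω^-1:  Ω⁻¹ = (V·A⁻¹)⁻¹ = kg⁻¹·m⁻²·s³·A²
  (768 s) / (0.75 kg m^2 s^-2 A^-2):  [s] / [kg·m²·s⁻²·A⁻²] = kg⁻¹·m⁻²·s³·A²
Both are kg⁻¹·m⁻²·s³·A², so they have the same dimensions and can be added.

Yes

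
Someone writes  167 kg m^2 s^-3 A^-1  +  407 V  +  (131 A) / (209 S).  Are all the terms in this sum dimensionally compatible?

Reduce each to base SI dimensions:
  167 kg m^2 s^-3 A^-1:  kg·m²·s⁻³·A⁻¹
  407 V:  V = J·C⁻¹ = kg·m²·s⁻³·A⁻¹
  (131 A) / (209 S):  [A] / [kg⁻¹·m⁻²·s³·A²] = kg·m²·s⁻³·A⁻¹
Every term reduces to kg·m²·s⁻³·A⁻¹.

Yes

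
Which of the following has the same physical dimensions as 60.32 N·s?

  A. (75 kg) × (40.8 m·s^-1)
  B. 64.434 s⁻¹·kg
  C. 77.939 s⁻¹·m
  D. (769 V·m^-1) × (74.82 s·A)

Reference: N·s = kg·m·s⁻²·s = kg·m·s⁻¹.
Each option:
  A. [kg] · [m·s⁻¹] = kg·m·s⁻¹  ← same
  B. kg·s⁻¹
  C. m·s⁻¹
  D. [kg·m·s⁻³·A⁻¹] · [s·A] = kg·m·s⁻²
Only A. matches kg·m·s⁻¹.

A.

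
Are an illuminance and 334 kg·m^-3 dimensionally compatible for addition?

In SI base units:
  an illuminance:  [illuminance] = m⁻²·cd
  334 kg·m^-3:  kg·m⁻³
m⁻²·cd ≠ kg·m⁻³, so they cannot be added.

No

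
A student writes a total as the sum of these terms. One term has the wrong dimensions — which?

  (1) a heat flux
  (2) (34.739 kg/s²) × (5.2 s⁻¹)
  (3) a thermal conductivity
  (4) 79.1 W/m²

(3)

Dimensions:
  (1) [heat flux] = kg·s⁻³
  (2) [kg·s⁻²] · [s⁻¹] = kg·s⁻³
  (3) [thermal conductivity] = kg·m·s⁻³·K⁻¹
  (4) W·m⁻² = J·s⁻¹·m⁻² = kg·s⁻³
All reduce to kg·s⁻³ except (3), which is kg·m·s⁻³·K⁻¹.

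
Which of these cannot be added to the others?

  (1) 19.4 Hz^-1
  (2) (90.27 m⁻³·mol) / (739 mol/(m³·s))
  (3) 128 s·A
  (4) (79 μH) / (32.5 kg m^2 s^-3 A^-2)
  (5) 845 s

Reduce each to base SI dimensions:
  (1) Hz⁻¹ = (s⁻¹)⁻¹ = s
  (2) [m⁻³·mol] / [m⁻³·s⁻¹·mol] = s
  (3) A·s = s·A
  (4) [kg·m²·s⁻²·A⁻²] / [kg·m²·s⁻³·A⁻²] = s
  (5) s
All reduce to s except (3), which is s·A.

(3)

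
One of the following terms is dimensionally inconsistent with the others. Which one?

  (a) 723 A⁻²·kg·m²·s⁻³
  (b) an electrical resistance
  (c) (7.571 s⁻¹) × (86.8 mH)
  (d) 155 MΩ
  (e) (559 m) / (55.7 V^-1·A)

Work out the base dimensions of each:
  (a) kg·m²·s⁻³·A⁻²
  (b) [electrical resistance] = kg·m²·s⁻³·A⁻²
  (c) [s⁻¹] · [kg·m²·s⁻²·A⁻²] = kg·m²·s⁻³·A⁻²
  (d) Ω = V·A⁻¹ = kg·m²·s⁻³·A⁻²
  (e) [m] / [kg⁻¹·m⁻²·s³·A²] = kg·m³·s⁻³·A⁻²
All reduce to kg·m²·s⁻³·A⁻² except (e), which is kg·m³·s⁻³·A⁻².

(e)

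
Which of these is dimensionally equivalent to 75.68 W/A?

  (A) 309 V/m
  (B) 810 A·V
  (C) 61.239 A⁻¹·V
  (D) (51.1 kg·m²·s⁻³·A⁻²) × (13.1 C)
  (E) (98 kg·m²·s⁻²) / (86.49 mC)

(E)

Reference: W·A⁻¹ = J·s⁻¹·A⁻¹ = kg·m²·s⁻³·A⁻¹.
Each option:
  (A) V·m⁻¹ = J·C⁻¹·m⁻¹ = kg·m·s⁻³·A⁻¹
  (B) V·A = J·C⁻¹·A = kg·m²·s⁻³
  (C) V·A⁻¹ = J·C⁻¹·A⁻¹ = kg·m²·s⁻³·A⁻²
  (D) [kg·m²·s⁻³·A⁻²] · [s·A] = kg·m²·s⁻²·A⁻¹
  (E) [kg·m²·s⁻²] / [s·A] = kg·m²·s⁻³·A⁻¹  ← same
Only (E) matches kg·m²·s⁻³·A⁻¹.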